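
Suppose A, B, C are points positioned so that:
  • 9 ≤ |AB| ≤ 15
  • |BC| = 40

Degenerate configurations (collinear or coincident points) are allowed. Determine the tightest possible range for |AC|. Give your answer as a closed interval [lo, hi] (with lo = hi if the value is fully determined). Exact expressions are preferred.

|AB| ∈ [9, 15]
|BC| ∈ {40}
|AC| ∈ [25, 55]

|AC| ∈ [25, 55]  (≈ [25.0000, 55.0000])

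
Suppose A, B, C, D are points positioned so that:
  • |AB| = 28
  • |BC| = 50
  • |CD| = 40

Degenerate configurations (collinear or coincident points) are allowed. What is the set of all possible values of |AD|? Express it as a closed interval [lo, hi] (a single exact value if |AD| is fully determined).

|AB| ∈ {28}
|BC| ∈ {50}
|CD| ∈ {40}
|AC| ∈ [22, 78]
|BD| ∈ [10, 90]
|AD| ∈ [0, 118]

|AD| ∈ [0, 118]  (≈ [0.0000, 118.0000])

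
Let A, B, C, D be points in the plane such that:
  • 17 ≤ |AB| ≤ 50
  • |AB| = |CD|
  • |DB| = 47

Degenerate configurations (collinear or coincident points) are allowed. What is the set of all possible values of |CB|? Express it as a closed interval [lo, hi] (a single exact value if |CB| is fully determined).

|CB| ∈ [0, 97]  (≈ [0.0000, 97.0000])

|AB| ∈ [17, 50]
|BD| ∈ {47}
|CD| ∈ [17, 50]
|AD| ∈ [0, 97]
|BC| ∈ [0, 97]
|AC| ∈ [0, 147]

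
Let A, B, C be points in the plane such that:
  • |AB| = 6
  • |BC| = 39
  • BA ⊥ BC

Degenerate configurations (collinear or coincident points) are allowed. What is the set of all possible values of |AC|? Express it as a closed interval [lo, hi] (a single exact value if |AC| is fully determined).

|AC| = 3·√(173)  (≈ 39.4588)

|AB| ∈ {6}
|BC| ∈ {39}
|AC| ∈ {3·√(173)}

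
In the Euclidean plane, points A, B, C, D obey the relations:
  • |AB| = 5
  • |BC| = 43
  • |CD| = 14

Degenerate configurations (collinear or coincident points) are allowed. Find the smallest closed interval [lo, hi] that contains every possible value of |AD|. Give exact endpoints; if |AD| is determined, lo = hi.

|AB| ∈ {5}
|BC| ∈ {43}
|CD| ∈ {14}
|AC| ∈ [38, 48]
|BD| ∈ [29, 57]
|AD| ∈ [24, 62]

|AD| ∈ [24, 62]  (≈ [24.0000, 62.0000])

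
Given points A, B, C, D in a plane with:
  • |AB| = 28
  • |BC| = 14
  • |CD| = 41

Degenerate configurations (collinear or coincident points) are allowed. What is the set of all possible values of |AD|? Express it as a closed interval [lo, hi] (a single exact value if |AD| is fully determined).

|AD| ∈ [0, 83]  (≈ [0.0000, 83.0000])

|AB| ∈ {28}
|BC| ∈ {14}
|CD| ∈ {41}
|AC| ∈ [14, 42]
|BD| ∈ [27, 55]
|AD| ∈ [0, 83]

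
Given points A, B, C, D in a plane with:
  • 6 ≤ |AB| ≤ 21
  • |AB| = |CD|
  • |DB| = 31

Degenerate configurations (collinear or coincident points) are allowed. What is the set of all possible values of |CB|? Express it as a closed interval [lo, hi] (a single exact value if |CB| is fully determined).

|AB| ∈ [6, 21]
|BD| ∈ {31}
|CD| ∈ [6, 21]
|AD| ∈ [10, 52]
|BC| ∈ [10, 52]
|AC| ∈ [0, 73]

|CB| ∈ [10, 52]  (≈ [10.0000, 52.0000])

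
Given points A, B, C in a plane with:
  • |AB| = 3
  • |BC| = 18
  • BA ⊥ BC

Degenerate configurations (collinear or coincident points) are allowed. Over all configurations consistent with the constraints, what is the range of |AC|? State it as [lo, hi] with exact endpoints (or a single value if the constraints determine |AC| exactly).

|AC| = 3·√(37)  (≈ 18.2483)

|AB| ∈ {3}
|BC| ∈ {18}
|AC| ∈ {3·√(37)}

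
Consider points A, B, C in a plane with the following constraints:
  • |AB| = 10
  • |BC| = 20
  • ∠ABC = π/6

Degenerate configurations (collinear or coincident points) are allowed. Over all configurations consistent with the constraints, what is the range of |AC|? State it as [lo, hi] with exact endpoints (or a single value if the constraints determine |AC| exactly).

|AB| ∈ {10}
|BC| ∈ {20}
|AC| ∈ {10·√(5 - 2·√(3))}

|AC| = 10·√(5 - 2·√(3))  (≈ 12.3931)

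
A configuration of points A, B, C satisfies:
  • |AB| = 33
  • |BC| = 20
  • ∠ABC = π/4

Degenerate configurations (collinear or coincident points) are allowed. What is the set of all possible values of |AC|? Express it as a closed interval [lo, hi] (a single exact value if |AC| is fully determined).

|AB| ∈ {33}
|BC| ∈ {20}
|AC| ∈ {√(1489 - 660·√(2))}

|AC| = √(1489 - 660·√(2))  (≈ 23.5716)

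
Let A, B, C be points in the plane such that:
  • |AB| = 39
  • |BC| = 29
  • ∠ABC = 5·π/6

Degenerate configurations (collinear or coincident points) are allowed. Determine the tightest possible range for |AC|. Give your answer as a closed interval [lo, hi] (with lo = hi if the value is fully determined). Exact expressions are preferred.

|AC| = √(1131·√(3) + 2362)  (≈ 65.7339)

|AB| ∈ {39}
|BC| ∈ {29}
|AC| ∈ {√(1131·√(3) + 2362)}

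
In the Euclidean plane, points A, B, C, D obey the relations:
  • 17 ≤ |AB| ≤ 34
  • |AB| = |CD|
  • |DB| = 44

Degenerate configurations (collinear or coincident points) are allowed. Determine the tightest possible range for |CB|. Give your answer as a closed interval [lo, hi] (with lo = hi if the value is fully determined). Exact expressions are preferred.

|AB| ∈ [17, 34]
|BD| ∈ {44}
|CD| ∈ [17, 34]
|AD| ∈ [10, 78]
|BC| ∈ [10, 78]
|AC| ∈ [0, 112]

|CB| ∈ [10, 78]  (≈ [10.0000, 78.0000])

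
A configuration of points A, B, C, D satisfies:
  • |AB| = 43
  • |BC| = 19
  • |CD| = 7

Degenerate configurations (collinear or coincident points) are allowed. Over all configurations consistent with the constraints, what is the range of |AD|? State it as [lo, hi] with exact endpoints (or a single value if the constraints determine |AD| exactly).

|AB| ∈ {43}
|BC| ∈ {19}
|CD| ∈ {7}
|AC| ∈ [24, 62]
|BD| ∈ [12, 26]
|AD| ∈ [17, 69]

|AD| ∈ [17, 69]  (≈ [17.0000, 69.0000])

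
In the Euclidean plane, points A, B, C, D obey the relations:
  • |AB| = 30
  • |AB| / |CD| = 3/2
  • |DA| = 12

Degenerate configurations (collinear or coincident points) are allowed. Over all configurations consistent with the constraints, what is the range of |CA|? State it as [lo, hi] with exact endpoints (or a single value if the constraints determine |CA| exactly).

|CA| ∈ [8, 32]  (≈ [8.0000, 32.0000])

|AB| ∈ {30}
|AD| ∈ {12}
|CD| ∈ {20}
|BD| ∈ [18, 42]
|AC| ∈ [8, 32]
|BC| ∈ [0, 62]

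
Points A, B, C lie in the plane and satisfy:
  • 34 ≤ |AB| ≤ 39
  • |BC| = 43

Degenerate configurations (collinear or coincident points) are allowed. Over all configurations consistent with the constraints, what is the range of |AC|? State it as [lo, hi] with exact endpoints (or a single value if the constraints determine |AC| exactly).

|AC| ∈ [4, 82]  (≈ [4.0000, 82.0000])

|AB| ∈ [34, 39]
|BC| ∈ {43}
|AC| ∈ [4, 82]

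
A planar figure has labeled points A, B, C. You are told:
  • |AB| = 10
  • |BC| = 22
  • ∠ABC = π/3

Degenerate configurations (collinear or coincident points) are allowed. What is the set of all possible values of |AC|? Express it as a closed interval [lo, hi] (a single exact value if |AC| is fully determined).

|AB| ∈ {10}
|BC| ∈ {22}
|AC| ∈ {2·√(91)}

|AC| = 2·√(91)  (≈ 19.0788)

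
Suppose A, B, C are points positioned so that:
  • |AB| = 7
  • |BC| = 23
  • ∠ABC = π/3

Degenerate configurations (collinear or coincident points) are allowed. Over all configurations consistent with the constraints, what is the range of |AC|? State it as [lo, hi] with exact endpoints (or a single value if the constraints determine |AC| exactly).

|AB| ∈ {7}
|BC| ∈ {23}
|AC| ∈ {√(417)}

|AC| = √(417)  (≈ 20.4206)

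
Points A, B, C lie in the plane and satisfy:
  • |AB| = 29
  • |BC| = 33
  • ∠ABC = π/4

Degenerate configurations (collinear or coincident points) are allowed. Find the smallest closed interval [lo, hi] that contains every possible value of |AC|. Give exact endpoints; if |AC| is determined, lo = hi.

|AB| ∈ {29}
|BC| ∈ {33}
|AC| ∈ {√(1930 - 957·√(2))}

|AC| = √(1930 - 957·√(2))  (≈ 24.0124)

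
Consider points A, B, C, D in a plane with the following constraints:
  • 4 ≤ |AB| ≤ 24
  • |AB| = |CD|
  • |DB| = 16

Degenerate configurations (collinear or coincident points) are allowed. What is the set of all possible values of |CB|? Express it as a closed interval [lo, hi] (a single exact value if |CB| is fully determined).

|CB| ∈ [0, 40]  (≈ [0.0000, 40.0000])

|AB| ∈ [4, 24]
|BD| ∈ {16}
|CD| ∈ [4, 24]
|AD| ∈ [0, 40]
|BC| ∈ [0, 40]
|AC| ∈ [0, 64]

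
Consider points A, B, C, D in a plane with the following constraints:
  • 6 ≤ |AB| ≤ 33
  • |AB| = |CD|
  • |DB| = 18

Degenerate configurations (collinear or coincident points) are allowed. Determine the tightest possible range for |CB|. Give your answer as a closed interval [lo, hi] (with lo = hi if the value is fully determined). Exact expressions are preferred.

|CB| ∈ [0, 51]  (≈ [0.0000, 51.0000])

|AB| ∈ [6, 33]
|BD| ∈ {18}
|CD| ∈ [6, 33]
|AD| ∈ [0, 51]
|BC| ∈ [0, 51]
|AC| ∈ [0, 84]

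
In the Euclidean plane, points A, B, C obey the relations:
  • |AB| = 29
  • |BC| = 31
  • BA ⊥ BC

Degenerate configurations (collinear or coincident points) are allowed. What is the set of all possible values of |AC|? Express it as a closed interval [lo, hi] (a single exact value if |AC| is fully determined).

|AB| ∈ {29}
|BC| ∈ {31}
|AC| ∈ {√(1802)}

|AC| = √(1802)  (≈ 42.4500)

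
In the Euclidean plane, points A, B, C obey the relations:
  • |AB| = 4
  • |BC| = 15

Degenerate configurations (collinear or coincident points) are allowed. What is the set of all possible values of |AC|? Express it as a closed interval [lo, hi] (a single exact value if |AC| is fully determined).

|AC| ∈ [11, 19]  (≈ [11.0000, 19.0000])

|AB| ∈ {4}
|BC| ∈ {15}
|AC| ∈ [11, 19]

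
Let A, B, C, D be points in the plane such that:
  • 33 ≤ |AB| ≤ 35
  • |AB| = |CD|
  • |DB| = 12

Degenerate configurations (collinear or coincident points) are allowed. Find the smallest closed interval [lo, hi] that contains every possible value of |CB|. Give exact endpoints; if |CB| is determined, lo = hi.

|AB| ∈ [33, 35]
|BD| ∈ {12}
|CD| ∈ [33, 35]
|AD| ∈ [21, 47]
|BC| ∈ [21, 47]
|AC| ∈ [0, 82]

|CB| ∈ [21, 47]  (≈ [21.0000, 47.0000])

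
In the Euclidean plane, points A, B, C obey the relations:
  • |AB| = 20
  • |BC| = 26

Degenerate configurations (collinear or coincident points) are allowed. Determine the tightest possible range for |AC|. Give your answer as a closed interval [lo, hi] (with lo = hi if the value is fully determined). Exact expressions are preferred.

|AB| ∈ {20}
|BC| ∈ {26}
|AC| ∈ [6, 46]

|AC| ∈ [6, 46]  (≈ [6.0000, 46.0000])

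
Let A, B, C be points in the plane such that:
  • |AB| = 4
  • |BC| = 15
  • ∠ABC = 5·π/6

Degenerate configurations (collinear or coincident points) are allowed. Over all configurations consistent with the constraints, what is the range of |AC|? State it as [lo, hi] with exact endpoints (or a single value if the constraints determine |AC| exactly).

|AB| ∈ {4}
|BC| ∈ {15}
|AC| ∈ {√(60·√(3) + 241)}

|AC| = √(60·√(3) + 241)  (≈ 18.5721)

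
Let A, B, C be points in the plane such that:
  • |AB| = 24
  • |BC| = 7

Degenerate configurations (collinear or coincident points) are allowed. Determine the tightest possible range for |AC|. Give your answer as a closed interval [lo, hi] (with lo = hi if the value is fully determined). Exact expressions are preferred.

|AC| ∈ [17, 31]  (≈ [17.0000, 31.0000])

|AB| ∈ {24}
|BC| ∈ {7}
|AC| ∈ [17, 31]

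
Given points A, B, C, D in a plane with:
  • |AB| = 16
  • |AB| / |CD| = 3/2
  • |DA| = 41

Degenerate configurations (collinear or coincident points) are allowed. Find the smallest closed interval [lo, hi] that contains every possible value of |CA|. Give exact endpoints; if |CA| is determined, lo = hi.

|AB| ∈ {16}
|AD| ∈ {41}
|CD| ∈ {32/3}
|BD| ∈ [25, 57]
|AC| ∈ [91/3, 155/3]
|BC| ∈ [43/3, 203/3]

|CA| ∈ [91/3, 155/3]  (≈ [30.3333, 51.6667])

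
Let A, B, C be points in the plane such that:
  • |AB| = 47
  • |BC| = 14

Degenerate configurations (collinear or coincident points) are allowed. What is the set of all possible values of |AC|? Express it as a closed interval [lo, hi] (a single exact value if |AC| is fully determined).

|AB| ∈ {47}
|BC| ∈ {14}
|AC| ∈ [33, 61]

|AC| ∈ [33, 61]  (≈ [33.0000, 61.0000])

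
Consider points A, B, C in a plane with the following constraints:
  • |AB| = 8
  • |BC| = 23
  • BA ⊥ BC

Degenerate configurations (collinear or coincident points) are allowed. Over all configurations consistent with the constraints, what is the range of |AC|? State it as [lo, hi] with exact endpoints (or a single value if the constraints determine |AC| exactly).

|AB| ∈ {8}
|BC| ∈ {23}
|AC| ∈ {√(593)}

|AC| = √(593)  (≈ 24.3516)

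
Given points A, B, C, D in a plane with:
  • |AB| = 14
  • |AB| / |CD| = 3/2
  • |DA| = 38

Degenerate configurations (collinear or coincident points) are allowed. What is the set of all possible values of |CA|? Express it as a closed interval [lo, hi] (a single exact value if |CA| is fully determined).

|AB| ∈ {14}
|AD| ∈ {38}
|CD| ∈ {28/3}
|BD| ∈ [24, 52]
|AC| ∈ [86/3, 142/3]
|BC| ∈ [44/3, 184/3]

|CA| ∈ [86/3, 142/3]  (≈ [28.6667, 47.3333])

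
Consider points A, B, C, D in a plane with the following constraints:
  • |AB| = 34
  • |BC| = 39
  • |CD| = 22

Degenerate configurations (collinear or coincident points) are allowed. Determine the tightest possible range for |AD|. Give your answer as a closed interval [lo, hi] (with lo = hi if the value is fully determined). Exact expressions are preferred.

|AD| ∈ [0, 95]  (≈ [0.0000, 95.0000])

|AB| ∈ {34}
|BC| ∈ {39}
|CD| ∈ {22}
|AC| ∈ [5, 73]
|BD| ∈ [17, 61]
|AD| ∈ [0, 95]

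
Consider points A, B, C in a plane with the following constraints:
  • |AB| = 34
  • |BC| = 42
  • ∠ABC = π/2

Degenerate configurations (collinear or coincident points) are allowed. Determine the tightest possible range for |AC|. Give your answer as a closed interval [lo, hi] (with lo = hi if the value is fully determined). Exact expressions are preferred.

|AC| = 2·√(730)  (≈ 54.0370)

|AB| ∈ {34}
|BC| ∈ {42}
|AC| ∈ {2·√(730)}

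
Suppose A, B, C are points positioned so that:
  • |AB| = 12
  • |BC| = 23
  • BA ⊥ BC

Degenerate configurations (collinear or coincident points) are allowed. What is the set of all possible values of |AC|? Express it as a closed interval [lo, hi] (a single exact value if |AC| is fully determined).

|AB| ∈ {12}
|BC| ∈ {23}
|AC| ∈ {√(673)}

|AC| = √(673)  (≈ 25.9422)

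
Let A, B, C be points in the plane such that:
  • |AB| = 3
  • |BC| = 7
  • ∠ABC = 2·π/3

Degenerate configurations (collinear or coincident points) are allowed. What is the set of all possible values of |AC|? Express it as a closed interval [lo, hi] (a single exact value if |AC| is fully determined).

|AB| ∈ {3}
|BC| ∈ {7}
|AC| ∈ {√(79)}

|AC| = √(79)  (≈ 8.8882)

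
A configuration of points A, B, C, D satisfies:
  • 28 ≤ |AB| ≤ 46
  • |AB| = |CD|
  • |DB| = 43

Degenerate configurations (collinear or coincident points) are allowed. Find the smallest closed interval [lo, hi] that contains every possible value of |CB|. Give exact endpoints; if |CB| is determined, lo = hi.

|CB| ∈ [0, 89]  (≈ [0.0000, 89.0000])

|AB| ∈ [28, 46]
|BD| ∈ {43}
|CD| ∈ [28, 46]
|AD| ∈ [0, 89]
|BC| ∈ [0, 89]
|AC| ∈ [0, 135]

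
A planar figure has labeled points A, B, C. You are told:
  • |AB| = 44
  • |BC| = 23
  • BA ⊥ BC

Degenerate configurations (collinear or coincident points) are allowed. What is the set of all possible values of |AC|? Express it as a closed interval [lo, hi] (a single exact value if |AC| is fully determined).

|AC| = √(2465)  (≈ 49.6488)

|AB| ∈ {44}
|BC| ∈ {23}
|AC| ∈ {√(2465)}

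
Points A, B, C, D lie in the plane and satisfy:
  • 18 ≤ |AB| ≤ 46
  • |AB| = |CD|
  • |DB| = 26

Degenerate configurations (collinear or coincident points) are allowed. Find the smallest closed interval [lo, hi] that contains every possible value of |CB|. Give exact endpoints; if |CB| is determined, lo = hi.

|AB| ∈ [18, 46]
|BD| ∈ {26}
|CD| ∈ [18, 46]
|AD| ∈ [0, 72]
|BC| ∈ [0, 72]
|AC| ∈ [0, 118]

|CB| ∈ [0, 72]  (≈ [0.0000, 72.0000])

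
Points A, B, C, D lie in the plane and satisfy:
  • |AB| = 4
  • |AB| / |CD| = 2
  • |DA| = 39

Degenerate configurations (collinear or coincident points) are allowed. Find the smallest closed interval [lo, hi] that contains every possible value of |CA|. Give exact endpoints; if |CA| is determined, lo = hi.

|AB| ∈ {4}
|AD| ∈ {39}
|CD| ∈ {2}
|BD| ∈ [35, 43]
|AC| ∈ [37, 41]
|BC| ∈ [33, 45]

|CA| ∈ [37, 41]  (≈ [37.0000, 41.0000])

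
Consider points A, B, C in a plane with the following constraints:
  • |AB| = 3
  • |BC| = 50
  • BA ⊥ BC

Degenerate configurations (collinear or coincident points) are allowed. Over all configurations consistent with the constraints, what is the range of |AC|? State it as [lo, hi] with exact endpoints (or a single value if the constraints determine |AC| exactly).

|AB| ∈ {3}
|BC| ∈ {50}
|AC| ∈ {√(2509)}

|AC| = √(2509)  (≈ 50.0899)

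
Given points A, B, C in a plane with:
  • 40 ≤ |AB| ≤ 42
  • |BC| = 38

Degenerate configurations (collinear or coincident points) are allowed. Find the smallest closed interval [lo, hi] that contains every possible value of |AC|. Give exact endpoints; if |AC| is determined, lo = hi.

|AB| ∈ [40, 42]
|BC| ∈ {38}
|AC| ∈ [2, 80]

|AC| ∈ [2, 80]  (≈ [2.0000, 80.0000])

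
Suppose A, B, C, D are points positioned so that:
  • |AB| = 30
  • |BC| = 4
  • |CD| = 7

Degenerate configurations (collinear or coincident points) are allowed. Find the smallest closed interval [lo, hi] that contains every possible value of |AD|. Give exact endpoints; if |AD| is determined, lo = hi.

|AB| ∈ {30}
|BC| ∈ {4}
|CD| ∈ {7}
|AC| ∈ [26, 34]
|BD| ∈ [3, 11]
|AD| ∈ [19, 41]

|AD| ∈ [19, 41]  (≈ [19.0000, 41.0000])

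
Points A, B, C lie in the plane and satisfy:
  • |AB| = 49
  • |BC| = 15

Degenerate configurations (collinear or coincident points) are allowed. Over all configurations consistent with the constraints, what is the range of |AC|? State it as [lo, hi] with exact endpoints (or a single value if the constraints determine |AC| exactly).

|AC| ∈ [34, 64]  (≈ [34.0000, 64.0000])

|AB| ∈ {49}
|BC| ∈ {15}
|AC| ∈ [34, 64]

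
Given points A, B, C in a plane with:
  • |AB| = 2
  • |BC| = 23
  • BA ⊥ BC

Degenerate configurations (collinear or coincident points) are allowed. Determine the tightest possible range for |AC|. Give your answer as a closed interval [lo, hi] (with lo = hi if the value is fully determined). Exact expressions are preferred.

|AC| = √(533)  (≈ 23.0868)

|AB| ∈ {2}
|BC| ∈ {23}
|AC| ∈ {√(533)}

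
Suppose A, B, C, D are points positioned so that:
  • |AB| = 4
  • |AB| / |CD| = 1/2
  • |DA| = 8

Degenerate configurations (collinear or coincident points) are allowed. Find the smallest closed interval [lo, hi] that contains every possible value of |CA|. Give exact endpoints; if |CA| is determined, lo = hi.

|AB| ∈ {4}
|AD| ∈ {8}
|CD| ∈ {8}
|BD| ∈ [4, 12]
|AC| ∈ [0, 16]
|BC| ∈ [0, 20]

|CA| ∈ [0, 16]  (≈ [0.0000, 16.0000])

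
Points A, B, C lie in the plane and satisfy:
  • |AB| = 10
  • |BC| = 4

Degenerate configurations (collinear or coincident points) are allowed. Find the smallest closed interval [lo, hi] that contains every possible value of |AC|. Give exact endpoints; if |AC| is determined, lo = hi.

|AC| ∈ [6, 14]  (≈ [6.0000, 14.0000])

|AB| ∈ {10}
|BC| ∈ {4}
|AC| ∈ [6, 14]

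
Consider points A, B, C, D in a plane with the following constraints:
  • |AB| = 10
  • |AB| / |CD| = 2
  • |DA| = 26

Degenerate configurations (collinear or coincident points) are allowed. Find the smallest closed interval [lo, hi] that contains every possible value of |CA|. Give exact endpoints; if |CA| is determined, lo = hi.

|CA| ∈ [21, 31]  (≈ [21.0000, 31.0000])

|AB| ∈ {10}
|AD| ∈ {26}
|CD| ∈ {5}
|BD| ∈ [16, 36]
|AC| ∈ [21, 31]
|BC| ∈ [11, 41]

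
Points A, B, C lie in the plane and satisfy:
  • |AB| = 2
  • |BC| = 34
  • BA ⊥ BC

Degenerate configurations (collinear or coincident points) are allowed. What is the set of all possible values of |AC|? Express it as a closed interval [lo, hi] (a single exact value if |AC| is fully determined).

|AC| = 2·√(290)  (≈ 34.0588)

|AB| ∈ {2}
|BC| ∈ {34}
|AC| ∈ {2·√(290)}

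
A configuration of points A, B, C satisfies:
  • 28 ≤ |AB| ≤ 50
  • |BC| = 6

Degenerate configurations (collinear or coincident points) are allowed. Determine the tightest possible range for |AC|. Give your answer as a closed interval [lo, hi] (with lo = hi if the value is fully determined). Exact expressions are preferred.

|AB| ∈ [28, 50]
|BC| ∈ {6}
|AC| ∈ [22, 56]

|AC| ∈ [22, 56]  (≈ [22.0000, 56.0000])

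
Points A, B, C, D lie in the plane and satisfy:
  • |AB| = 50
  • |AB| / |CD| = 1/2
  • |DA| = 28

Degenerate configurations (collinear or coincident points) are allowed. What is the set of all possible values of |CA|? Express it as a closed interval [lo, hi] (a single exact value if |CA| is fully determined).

|AB| ∈ {50}
|AD| ∈ {28}
|CD| ∈ {100}
|BD| ∈ [22, 78]
|AC| ∈ [72, 128]
|BC| ∈ [22, 178]

|CA| ∈ [72, 128]  (≈ [72.0000, 128.0000])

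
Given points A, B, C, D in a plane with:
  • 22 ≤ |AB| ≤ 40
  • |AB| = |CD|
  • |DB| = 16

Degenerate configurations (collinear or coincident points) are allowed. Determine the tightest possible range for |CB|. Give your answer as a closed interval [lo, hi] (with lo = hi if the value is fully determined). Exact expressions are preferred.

|CB| ∈ [6, 56]  (≈ [6.0000, 56.0000])

|AB| ∈ [22, 40]
|BD| ∈ {16}
|CD| ∈ [22, 40]
|AD| ∈ [6, 56]
|BC| ∈ [6, 56]
|AC| ∈ [0, 96]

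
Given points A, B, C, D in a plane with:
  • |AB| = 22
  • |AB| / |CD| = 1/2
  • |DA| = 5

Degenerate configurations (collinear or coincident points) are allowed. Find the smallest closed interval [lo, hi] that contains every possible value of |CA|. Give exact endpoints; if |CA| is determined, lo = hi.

|AB| ∈ {22}
|AD| ∈ {5}
|CD| ∈ {44}
|BD| ∈ [17, 27]
|AC| ∈ [39, 49]
|BC| ∈ [17, 71]

|CA| ∈ [39, 49]  (≈ [39.0000, 49.0000])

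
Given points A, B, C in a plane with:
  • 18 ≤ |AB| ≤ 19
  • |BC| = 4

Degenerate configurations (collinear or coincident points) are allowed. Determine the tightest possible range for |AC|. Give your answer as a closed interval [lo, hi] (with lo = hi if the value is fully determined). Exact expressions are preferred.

|AC| ∈ [14, 23]  (≈ [14.0000, 23.0000])

|AB| ∈ [18, 19]
|BC| ∈ {4}
|AC| ∈ [14, 23]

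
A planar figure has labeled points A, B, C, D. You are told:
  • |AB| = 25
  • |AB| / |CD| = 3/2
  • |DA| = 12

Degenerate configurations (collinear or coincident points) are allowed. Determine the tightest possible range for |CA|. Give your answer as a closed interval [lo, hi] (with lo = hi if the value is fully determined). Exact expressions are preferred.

|CA| ∈ [14/3, 86/3]  (≈ [4.6667, 28.6667])

|AB| ∈ {25}
|AD| ∈ {12}
|CD| ∈ {50/3}
|BD| ∈ [13, 37]
|AC| ∈ [14/3, 86/3]
|BC| ∈ [0, 161/3]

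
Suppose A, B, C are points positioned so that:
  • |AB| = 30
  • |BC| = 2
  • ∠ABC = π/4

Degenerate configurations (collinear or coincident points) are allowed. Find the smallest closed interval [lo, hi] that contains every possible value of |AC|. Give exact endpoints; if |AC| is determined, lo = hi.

|AC| = 2·√(226 - 15·√(2))  (≈ 28.6207)

|AB| ∈ {30}
|BC| ∈ {2}
|AC| ∈ {2·√(226 - 15·√(2))}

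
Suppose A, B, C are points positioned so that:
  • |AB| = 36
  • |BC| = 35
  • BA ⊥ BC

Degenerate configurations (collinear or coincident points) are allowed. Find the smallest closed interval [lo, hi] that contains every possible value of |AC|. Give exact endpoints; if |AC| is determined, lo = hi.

|AC| = √(2521)  (≈ 50.2096)

|AB| ∈ {36}
|BC| ∈ {35}
|AC| ∈ {√(2521)}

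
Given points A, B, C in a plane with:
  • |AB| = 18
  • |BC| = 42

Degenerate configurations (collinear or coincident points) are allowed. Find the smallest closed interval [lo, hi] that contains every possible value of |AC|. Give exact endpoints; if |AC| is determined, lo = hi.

|AB| ∈ {18}
|BC| ∈ {42}
|AC| ∈ [24, 60]

|AC| ∈ [24, 60]  (≈ [24.0000, 60.0000])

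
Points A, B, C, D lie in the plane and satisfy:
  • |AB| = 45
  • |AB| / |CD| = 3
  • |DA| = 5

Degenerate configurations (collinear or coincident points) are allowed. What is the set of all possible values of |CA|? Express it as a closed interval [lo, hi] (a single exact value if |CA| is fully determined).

|AB| ∈ {45}
|AD| ∈ {5}
|CD| ∈ {15}
|BD| ∈ [40, 50]
|AC| ∈ [10, 20]
|BC| ∈ [25, 65]

|CA| ∈ [10, 20]  (≈ [10.0000, 20.0000])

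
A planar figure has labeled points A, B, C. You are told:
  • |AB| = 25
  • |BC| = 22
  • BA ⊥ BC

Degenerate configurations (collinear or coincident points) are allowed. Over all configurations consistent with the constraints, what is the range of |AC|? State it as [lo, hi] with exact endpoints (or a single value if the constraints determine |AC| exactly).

|AC| = √(1109)  (≈ 33.3017)

|AB| ∈ {25}
|BC| ∈ {22}
|AC| ∈ {√(1109)}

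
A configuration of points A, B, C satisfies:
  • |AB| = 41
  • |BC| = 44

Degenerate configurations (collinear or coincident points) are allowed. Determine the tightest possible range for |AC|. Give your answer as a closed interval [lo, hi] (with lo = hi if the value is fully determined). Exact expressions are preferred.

|AB| ∈ {41}
|BC| ∈ {44}
|AC| ∈ [3, 85]

|AC| ∈ [3, 85]  (≈ [3.0000, 85.0000])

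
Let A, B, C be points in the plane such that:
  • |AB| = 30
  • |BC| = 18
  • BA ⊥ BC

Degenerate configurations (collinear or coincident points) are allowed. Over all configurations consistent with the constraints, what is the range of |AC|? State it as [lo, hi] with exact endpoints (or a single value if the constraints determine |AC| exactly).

|AC| = 6·√(34)  (≈ 34.9857)

|AB| ∈ {30}
|BC| ∈ {18}
|AC| ∈ {6·√(34)}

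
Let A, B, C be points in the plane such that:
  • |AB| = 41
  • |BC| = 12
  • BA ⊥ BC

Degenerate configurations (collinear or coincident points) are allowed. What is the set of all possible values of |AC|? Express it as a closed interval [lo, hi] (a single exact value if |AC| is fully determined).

|AB| ∈ {41}
|BC| ∈ {12}
|AC| ∈ {5·√(73)}

|AC| = 5·√(73)  (≈ 42.7200)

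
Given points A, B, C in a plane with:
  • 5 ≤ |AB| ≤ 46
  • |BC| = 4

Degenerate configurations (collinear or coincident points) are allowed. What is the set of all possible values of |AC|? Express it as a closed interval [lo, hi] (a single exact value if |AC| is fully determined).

|AC| ∈ [1, 50]  (≈ [1.0000, 50.0000])

|AB| ∈ [5, 46]
|BC| ∈ {4}
|AC| ∈ [1, 50]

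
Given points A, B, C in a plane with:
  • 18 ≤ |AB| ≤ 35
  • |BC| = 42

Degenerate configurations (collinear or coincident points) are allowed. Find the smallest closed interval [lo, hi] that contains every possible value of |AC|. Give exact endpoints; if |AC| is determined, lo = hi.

|AB| ∈ [18, 35]
|BC| ∈ {42}
|AC| ∈ [7, 77]

|AC| ∈ [7, 77]  (≈ [7.0000, 77.0000])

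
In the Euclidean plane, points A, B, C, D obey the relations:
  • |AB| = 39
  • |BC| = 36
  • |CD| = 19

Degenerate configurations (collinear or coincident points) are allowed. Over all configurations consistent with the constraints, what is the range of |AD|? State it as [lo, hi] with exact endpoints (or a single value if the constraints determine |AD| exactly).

|AB| ∈ {39}
|BC| ∈ {36}
|CD| ∈ {19}
|AC| ∈ [3, 75]
|BD| ∈ [17, 55]
|AD| ∈ [0, 94]

|AD| ∈ [0, 94]  (≈ [0.0000, 94.0000])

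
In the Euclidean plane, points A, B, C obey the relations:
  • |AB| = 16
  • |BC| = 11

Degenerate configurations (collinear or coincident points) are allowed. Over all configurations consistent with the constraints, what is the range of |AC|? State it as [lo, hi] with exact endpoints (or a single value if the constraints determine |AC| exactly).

|AB| ∈ {16}
|BC| ∈ {11}
|AC| ∈ [5, 27]

|AC| ∈ [5, 27]  (≈ [5.0000, 27.0000])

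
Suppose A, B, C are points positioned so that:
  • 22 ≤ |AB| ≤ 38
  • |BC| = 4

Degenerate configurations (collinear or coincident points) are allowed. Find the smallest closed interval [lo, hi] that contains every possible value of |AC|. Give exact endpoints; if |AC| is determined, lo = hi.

|AC| ∈ [18, 42]  (≈ [18.0000, 42.0000])

|AB| ∈ [22, 38]
|BC| ∈ {4}
|AC| ∈ [18, 42]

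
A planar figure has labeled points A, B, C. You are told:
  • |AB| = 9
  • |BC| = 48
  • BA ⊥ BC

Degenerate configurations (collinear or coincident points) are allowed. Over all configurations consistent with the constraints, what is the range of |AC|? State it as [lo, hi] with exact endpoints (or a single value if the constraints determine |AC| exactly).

|AC| = 3·√(265)  (≈ 48.8365)

|AB| ∈ {9}
|BC| ∈ {48}
|AC| ∈ {3·√(265)}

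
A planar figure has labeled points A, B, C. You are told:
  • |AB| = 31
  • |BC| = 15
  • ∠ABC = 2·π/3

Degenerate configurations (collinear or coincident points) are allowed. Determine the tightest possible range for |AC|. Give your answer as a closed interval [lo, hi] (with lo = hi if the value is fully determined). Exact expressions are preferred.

|AC| = √(1651)  (≈ 40.6325)

|AB| ∈ {31}
|BC| ∈ {15}
|AC| ∈ {√(1651)}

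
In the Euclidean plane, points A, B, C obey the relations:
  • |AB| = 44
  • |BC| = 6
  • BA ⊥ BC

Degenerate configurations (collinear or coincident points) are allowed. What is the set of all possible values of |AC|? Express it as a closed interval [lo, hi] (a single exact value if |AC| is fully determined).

|AC| = 2·√(493)  (≈ 44.4072)

|AB| ∈ {44}
|BC| ∈ {6}
|AC| ∈ {2·√(493)}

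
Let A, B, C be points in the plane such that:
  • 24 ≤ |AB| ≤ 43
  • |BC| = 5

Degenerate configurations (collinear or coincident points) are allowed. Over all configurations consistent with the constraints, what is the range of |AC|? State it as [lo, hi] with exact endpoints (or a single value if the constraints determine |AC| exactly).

|AC| ∈ [19, 48]  (≈ [19.0000, 48.0000])

|AB| ∈ [24, 43]
|BC| ∈ {5}
|AC| ∈ [19, 48]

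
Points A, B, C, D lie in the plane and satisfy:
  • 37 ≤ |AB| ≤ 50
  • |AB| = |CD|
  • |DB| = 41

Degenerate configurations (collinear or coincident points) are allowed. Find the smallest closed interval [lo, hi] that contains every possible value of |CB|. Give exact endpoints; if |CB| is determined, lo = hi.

|CB| ∈ [0, 91]  (≈ [0.0000, 91.0000])

|AB| ∈ [37, 50]
|BD| ∈ {41}
|CD| ∈ [37, 50]
|AD| ∈ [0, 91]
|BC| ∈ [0, 91]
|AC| ∈ [0, 141]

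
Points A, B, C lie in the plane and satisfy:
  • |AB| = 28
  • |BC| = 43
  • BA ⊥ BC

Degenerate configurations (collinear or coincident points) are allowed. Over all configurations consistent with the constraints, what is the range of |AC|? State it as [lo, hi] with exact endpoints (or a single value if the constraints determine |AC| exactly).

|AB| ∈ {28}
|BC| ∈ {43}
|AC| ∈ {√(2633)}

|AC| = √(2633)  (≈ 51.3128)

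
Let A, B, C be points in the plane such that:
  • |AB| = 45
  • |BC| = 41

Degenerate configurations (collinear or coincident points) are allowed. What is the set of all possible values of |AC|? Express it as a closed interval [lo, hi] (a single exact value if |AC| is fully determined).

|AB| ∈ {45}
|BC| ∈ {41}
|AC| ∈ [4, 86]

|AC| ∈ [4, 86]  (≈ [4.0000, 86.0000])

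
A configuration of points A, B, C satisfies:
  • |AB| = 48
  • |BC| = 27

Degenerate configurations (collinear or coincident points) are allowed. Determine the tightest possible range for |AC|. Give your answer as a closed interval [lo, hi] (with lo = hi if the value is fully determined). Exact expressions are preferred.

|AB| ∈ {48}
|BC| ∈ {27}
|AC| ∈ [21, 75]

|AC| ∈ [21, 75]  (≈ [21.0000, 75.0000])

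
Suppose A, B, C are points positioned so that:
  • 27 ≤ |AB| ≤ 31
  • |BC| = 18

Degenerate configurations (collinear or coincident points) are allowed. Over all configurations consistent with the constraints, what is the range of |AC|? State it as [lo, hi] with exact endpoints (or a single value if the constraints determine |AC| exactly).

|AB| ∈ [27, 31]
|BC| ∈ {18}
|AC| ∈ [9, 49]

|AC| ∈ [9, 49]  (≈ [9.0000, 49.0000])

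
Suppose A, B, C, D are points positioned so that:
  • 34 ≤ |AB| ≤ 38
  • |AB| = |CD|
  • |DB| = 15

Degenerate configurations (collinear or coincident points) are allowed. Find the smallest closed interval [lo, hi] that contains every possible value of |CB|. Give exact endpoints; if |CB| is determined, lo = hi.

|CB| ∈ [19, 53]  (≈ [19.0000, 53.0000])

|AB| ∈ [34, 38]
|BD| ∈ {15}
|CD| ∈ [34, 38]
|AD| ∈ [19, 53]
|BC| ∈ [19, 53]
|AC| ∈ [0, 91]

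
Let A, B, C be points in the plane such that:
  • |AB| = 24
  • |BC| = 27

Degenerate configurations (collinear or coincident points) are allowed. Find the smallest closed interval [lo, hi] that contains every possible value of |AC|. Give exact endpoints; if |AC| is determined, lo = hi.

|AB| ∈ {24}
|BC| ∈ {27}
|AC| ∈ [3, 51]

|AC| ∈ [3, 51]  (≈ [3.0000, 51.0000])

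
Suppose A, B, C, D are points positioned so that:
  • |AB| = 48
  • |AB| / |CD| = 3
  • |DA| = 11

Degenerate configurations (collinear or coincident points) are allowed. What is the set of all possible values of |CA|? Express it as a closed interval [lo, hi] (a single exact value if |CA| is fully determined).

|CA| ∈ [5, 27]  (≈ [5.0000, 27.0000])

|AB| ∈ {48}
|AD| ∈ {11}
|CD| ∈ {16}
|BD| ∈ [37, 59]
|AC| ∈ [5, 27]
|BC| ∈ [21, 75]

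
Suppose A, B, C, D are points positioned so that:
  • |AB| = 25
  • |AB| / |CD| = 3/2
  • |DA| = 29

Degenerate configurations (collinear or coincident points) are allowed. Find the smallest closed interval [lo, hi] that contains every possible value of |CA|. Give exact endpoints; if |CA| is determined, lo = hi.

|CA| ∈ [37/3, 137/3]  (≈ [12.3333, 45.6667])

|AB| ∈ {25}
|AD| ∈ {29}
|CD| ∈ {50/3}
|BD| ∈ [4, 54]
|AC| ∈ [37/3, 137/3]
|BC| ∈ [0, 212/3]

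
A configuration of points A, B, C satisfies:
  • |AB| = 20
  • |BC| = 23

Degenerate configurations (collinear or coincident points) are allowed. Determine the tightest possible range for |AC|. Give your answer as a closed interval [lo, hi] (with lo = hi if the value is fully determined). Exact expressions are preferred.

|AB| ∈ {20}
|BC| ∈ {23}
|AC| ∈ [3, 43]

|AC| ∈ [3, 43]  (≈ [3.0000, 43.0000])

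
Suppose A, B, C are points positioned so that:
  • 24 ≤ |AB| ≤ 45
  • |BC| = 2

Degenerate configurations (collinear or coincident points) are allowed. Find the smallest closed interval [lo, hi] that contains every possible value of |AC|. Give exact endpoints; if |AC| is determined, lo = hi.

|AB| ∈ [24, 45]
|BC| ∈ {2}
|AC| ∈ [22, 47]

|AC| ∈ [22, 47]  (≈ [22.0000, 47.0000])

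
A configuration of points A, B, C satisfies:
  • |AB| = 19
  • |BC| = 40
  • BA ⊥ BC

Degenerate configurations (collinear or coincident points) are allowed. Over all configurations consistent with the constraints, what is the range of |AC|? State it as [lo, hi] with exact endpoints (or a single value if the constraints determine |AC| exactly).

|AB| ∈ {19}
|BC| ∈ {40}
|AC| ∈ {√(1961)}

|AC| = √(1961)  (≈ 44.2832)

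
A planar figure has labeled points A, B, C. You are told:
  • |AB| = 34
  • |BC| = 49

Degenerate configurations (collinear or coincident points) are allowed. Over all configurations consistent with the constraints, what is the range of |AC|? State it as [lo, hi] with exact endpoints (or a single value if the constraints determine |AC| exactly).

|AB| ∈ {34}
|BC| ∈ {49}
|AC| ∈ [15, 83]

|AC| ∈ [15, 83]  (≈ [15.0000, 83.0000])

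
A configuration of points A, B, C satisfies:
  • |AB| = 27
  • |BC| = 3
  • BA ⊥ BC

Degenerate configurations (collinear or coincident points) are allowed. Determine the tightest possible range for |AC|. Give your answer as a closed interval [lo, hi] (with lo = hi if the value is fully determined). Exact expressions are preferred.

|AB| ∈ {27}
|BC| ∈ {3}
|AC| ∈ {3·√(82)}

|AC| = 3·√(82)  (≈ 27.1662)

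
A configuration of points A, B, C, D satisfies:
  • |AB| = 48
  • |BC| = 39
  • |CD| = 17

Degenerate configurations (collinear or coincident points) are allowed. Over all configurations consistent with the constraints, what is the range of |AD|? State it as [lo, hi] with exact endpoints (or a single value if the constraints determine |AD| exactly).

|AB| ∈ {48}
|BC| ∈ {39}
|CD| ∈ {17}
|AC| ∈ [9, 87]
|BD| ∈ [22, 56]
|AD| ∈ [0, 104]

|AD| ∈ [0, 104]  (≈ [0.0000, 104.0000])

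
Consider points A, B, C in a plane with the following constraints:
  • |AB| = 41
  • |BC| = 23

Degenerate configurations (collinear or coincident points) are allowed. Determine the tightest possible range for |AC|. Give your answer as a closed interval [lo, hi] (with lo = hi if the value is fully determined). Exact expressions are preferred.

|AB| ∈ {41}
|BC| ∈ {23}
|AC| ∈ [18, 64]

|AC| ∈ [18, 64]  (≈ [18.0000, 64.0000])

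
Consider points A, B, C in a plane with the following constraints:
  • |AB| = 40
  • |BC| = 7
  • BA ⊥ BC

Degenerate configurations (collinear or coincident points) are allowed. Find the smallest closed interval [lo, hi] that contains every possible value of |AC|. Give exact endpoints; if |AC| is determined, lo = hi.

|AC| = √(1649)  (≈ 40.6079)

|AB| ∈ {40}
|BC| ∈ {7}
|AC| ∈ {√(1649)}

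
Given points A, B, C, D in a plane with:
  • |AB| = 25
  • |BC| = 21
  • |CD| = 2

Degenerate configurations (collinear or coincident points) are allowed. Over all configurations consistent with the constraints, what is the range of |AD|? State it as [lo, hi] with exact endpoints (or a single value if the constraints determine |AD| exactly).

|AB| ∈ {25}
|BC| ∈ {21}
|CD| ∈ {2}
|AC| ∈ [4, 46]
|BD| ∈ [19, 23]
|AD| ∈ [2, 48]

|AD| ∈ [2, 48]  (≈ [2.0000, 48.0000])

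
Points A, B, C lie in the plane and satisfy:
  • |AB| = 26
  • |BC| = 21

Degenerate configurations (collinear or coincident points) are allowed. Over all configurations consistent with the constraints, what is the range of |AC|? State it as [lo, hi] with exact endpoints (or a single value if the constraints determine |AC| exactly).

|AB| ∈ {26}
|BC| ∈ {21}
|AC| ∈ [5, 47]

|AC| ∈ [5, 47]  (≈ [5.0000, 47.0000])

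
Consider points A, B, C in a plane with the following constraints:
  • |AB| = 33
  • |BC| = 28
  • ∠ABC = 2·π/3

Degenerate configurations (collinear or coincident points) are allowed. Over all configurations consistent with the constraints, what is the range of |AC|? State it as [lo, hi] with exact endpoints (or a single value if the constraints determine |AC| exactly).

|AB| ∈ {33}
|BC| ∈ {28}
|AC| ∈ {√(2797)}

|AC| = √(2797)  (≈ 52.8867)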